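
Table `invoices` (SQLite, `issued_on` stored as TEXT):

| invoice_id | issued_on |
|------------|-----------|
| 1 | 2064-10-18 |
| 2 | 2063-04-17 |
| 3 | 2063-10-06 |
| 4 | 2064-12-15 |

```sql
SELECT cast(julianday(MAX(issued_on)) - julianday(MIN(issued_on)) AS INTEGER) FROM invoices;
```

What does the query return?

MIN = 2063-04-17, MAX = 2064-12-15.
13 days remain in April 2063 after the 17th (30 − 17).
Full months from May 2063 through November 2064 contribute their day counts.
Then 15 days into December 2064.
Total: 13 + 31 + 30 + 31 + 31 + 30 + 31 + 30 + 31 + 31 + 29 + 31 + 30 + 31 + 30 + 31 + 31 + 30 + 31 + 30 + 15 = 608.

608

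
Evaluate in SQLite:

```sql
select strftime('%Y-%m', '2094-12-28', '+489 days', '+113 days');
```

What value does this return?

2096-08

First apply '+489 days', '+113 days': 2094-12-28 → 2096-08-21.
`%Y-%m` extracts the year-month: 2096-08.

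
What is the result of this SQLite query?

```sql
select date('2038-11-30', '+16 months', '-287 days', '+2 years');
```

2041-06-17

Adding +16 months to 2038-11-30 gives 2040-03-30.
Applying '-287 days' to 2040-03-30: counting 287 days back gives 2039-06-17.
Adding +2 years to 2039-06-17 gives 2041-06-17.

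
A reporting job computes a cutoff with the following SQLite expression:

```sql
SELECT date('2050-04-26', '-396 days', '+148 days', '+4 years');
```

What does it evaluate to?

2053-08-21

Applying '-396 days' to 2050-04-26: counting 396 days back gives 2049-03-26.
Applying '+148 days' to 2049-03-26: counting 148 days forward gives 2049-08-21.
Adding +4 years to 2049-08-21 gives 2053-08-21.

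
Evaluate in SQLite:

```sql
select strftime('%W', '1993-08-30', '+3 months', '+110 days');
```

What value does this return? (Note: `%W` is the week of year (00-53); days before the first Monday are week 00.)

First apply '+3 months', '+110 days': 1993-08-30 → 1994-03-20.
1994-03-20 is a Sunday. SQLite's %W counts Mondays since the year started; the result is 11.

11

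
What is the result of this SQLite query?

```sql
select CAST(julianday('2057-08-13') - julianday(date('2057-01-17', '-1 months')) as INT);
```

Adding -1 month to 2057-01-17 gives 2056-12-17.
14 days remain in December 2056 after the 17th (31 − 17).
Full months from January 2057 through July 2057 contribute their day counts.
Then 13 days into August 2057.
Total: 14 + 31 + 28 + 31 + 30 + 31 + 30 + 31 + 13 = 239.

239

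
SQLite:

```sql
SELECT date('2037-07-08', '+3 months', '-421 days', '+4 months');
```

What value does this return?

Adding +3 months to 2037-07-08 gives 2037-10-08.
Applying '-421 days' to 2037-10-08: counting 421 days back gives 2036-08-13.
Adding +4 months to 2036-08-13 gives 2036-12-13.

2036-12-13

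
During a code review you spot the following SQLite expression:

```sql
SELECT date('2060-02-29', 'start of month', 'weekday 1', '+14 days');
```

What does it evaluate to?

`start of month` rewinds 2060-02-29 to 2060-02-01.
`weekday 1` advances to the next Monday; 2060-02-01 is a Sunday, so it moves forward to 2060-02-02.
Advancing 14 more days within February lands on 2060-02-16.

2060-02-16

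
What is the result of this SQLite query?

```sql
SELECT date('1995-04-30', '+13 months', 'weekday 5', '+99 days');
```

Adding +13 months to 1995-04-30 gives 1996-05-30.
`weekday 5` advances to the next Friday; 1996-05-30 is a Thursday, so it moves forward to 1996-05-31.
Applying '+99 days' to 1996-05-31: counting 99 days forward gives 1996-09-07.

1996-09-07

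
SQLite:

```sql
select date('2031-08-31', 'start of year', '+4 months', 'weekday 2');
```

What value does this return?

`start of year` rewinds 2031-08-31 to 2031-01-01.
Adding +4 months to 2031-01-01 gives 2031-05-01.
`weekday 2` advances to the next Tuesday; 2031-05-01 is a Thursday, so it moves forward to 2031-05-06.

2031-05-06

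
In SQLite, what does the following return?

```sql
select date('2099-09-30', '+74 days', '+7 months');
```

2100-07-13

Applying '+74 days' to 2099-09-30: counting 74 days forward gives 2099-12-13.
Adding +7 months to 2099-12-13 gives 2100-07-13.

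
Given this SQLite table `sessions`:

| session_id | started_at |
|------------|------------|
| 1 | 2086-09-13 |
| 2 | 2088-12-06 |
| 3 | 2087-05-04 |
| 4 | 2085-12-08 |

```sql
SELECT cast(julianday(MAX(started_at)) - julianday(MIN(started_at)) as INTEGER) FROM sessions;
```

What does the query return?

1094

MIN = 2085-12-08, MAX = 2088-12-06.
23 days remain in December 2085 after the 8th (31 − 8).
Full months from January 2086 through November 2088 contribute their day counts.
Then 6 days into December 2088.
Total: 23 + 31 + 28 + 31 + 30 + 31 + 30 + 31 + 31 + 30 + 31 + 30 + 31 + 31 + 28 + 31 + 30 + 31 + 30 + 31 + 31 + 30 + 31 + 30 + 31 + 31 + 29 + 31 + 30 + 31 + 30 + 31 + 31 + 30 + 31 + 30 + 6 = 1094.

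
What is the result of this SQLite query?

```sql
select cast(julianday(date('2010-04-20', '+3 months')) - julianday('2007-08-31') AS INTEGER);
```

1054

Adding +3 months to 2010-04-20 gives 2010-07-20.
0 days remain in August 2007 after the 31st (31 − 31).
Full months from September 2007 through June 2010 contribute their day counts.
Then 20 days into July 2010.
Total: 0 + 30 + 31 + 30 + 31 + 31 + 29 + 31 + 30 + 31 + 30 + 31 + 31 + 30 + 31 + 30 + 31 + 31 + 28 + 31 + 30 + 31 + 30 + 31 + 31 + 30 + 31 + 30 + 31 + 31 + 28 + 31 + 30 + 31 + 30 + 20 = 1054.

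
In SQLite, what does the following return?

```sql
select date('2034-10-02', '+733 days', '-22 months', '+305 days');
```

Applying '+733 days' to 2034-10-02: counting 733 days forward gives 2036-10-04.
Adding -22 months to 2036-10-04 gives 2034-12-04.
Applying '+305 days' to 2034-12-04: counting 305 days forward gives 2035-10-05.

2035-10-05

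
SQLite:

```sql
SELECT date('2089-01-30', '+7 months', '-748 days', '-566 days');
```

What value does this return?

2086-01-24

Adding +7 months to 2089-01-30 gives 2089-08-30.
Applying '-748 days' to 2089-08-30: counting 748 days back gives 2087-08-13.
Applying '-566 days' to 2087-08-13: counting 566 days back gives 2086-01-24.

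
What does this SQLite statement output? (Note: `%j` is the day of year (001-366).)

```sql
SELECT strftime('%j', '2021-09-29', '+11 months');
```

First apply '+11 months': 2021-09-29 → 2022-08-29.
Day-of-year for 2022-08-29: days since 2022-01-01 inclusive = 241, zero-padded to 241.

241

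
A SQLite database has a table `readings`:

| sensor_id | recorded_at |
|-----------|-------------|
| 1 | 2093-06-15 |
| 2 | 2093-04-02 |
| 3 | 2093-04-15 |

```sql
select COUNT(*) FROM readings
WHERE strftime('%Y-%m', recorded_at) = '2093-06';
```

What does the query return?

Rows with year-month 2093-06: 2093-06-15 → 1.

1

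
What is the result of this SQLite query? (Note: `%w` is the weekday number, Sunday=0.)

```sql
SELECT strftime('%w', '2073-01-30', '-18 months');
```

First apply '-18 months': 2073-01-30 → 2071-07-30.
2071-07-30 is a Thursday; with Sunday=0 that is 4.

4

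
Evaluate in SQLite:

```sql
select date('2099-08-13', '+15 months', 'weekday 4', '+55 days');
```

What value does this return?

2101-01-12

Adding +15 months to 2099-08-13 gives 2100-11-13.
`weekday 4` advances to the next Thursday; 2100-11-13 is a Saturday, so it moves forward to 2100-11-18.
Applying '+55 days' to 2100-11-18: counting 55 days forward gives 2101-01-12.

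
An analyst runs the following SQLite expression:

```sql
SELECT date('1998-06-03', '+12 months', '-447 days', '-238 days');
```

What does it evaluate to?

Adding +12 months to 1998-06-03 gives 1999-06-03.
Applying '-447 days' to 1999-06-03: counting 447 days back gives 1998-03-13.
Applying '-238 days' to 1998-03-13: counting 238 days back gives 1997-07-18.

1997-07-18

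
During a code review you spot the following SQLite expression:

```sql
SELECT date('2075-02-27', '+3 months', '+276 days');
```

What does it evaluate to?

2076-02-27

Adding +3 months to 2075-02-27 gives 2075-05-27.
Applying '+276 days' to 2075-05-27: counting 276 days forward gives 2076-02-27.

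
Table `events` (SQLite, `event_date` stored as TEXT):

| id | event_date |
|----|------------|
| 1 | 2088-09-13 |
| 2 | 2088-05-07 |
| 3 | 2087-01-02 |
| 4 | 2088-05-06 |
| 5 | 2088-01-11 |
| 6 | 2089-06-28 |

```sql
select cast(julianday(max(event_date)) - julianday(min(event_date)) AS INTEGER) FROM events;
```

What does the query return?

908

MIN = 2087-01-02, MAX = 2089-06-28.
29 days remain in January 2087 after the 2nd (31 − 2).
Full months from February 2087 through May 2089 contribute their day counts.
Then 28 days into June 2089.
Total: 29 + 28 + 31 + 30 + 31 + 30 + 31 + 31 + 30 + 31 + 30 + 31 + 31 + 29 + 31 + 30 + 31 + 30 + 31 + 31 + 30 + 31 + 30 + 31 + 31 + 28 + 31 + 30 + 31 + 28 = 908.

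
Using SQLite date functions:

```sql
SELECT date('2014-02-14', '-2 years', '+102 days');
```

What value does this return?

Adding -2 years to 2014-02-14 gives 2012-02-14.
Applying '+102 days' to 2012-02-14: counting 102 days forward gives 2012-05-26.

2012-05-26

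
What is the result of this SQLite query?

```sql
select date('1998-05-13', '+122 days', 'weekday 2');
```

1998-09-15

Applying '+122 days' to 1998-05-13: counting 122 days forward gives 1998-09-12.
`weekday 2` advances to the next Tuesday; 1998-09-12 is a Saturday, so it moves forward to 1998-09-15.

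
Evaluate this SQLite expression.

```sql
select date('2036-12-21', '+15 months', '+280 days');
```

2038-12-26

Adding +15 months to 2036-12-21 gives 2038-03-21.
Applying '+280 days' to 2038-03-21: counting 280 days forward gives 2038-12-26.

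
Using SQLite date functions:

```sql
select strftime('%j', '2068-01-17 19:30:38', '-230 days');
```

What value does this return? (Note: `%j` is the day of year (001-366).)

First apply '-230 days': 2068-01-17 19:30:38 → 2067-06-01 19:30:38.
Day-of-year for 2067-06-01: days since 2067-01-01 inclusive = 152, zero-padded to 152.

152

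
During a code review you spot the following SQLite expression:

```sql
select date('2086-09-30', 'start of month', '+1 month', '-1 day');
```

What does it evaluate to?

2086-09-30

`start of month` rewinds 2086-09-30 to 2086-09-01.
Adding +1 month to 2086-09-01 gives 2086-10-01.
Going back 1 day from 2086-10-01 reaches 2086-09-30 (last day of September, 30 days).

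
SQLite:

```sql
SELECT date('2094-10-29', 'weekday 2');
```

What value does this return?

2094-11-02

`weekday 2` advances to the next Tuesday; 2094-10-29 is a Friday, so it moves forward to 2094-11-02.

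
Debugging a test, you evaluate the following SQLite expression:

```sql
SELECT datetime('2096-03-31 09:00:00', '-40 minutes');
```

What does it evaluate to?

2096-03-31 08:20:00

-40 minutes from 2096-03-31 09:00:00 is 2096-03-31 08:20:00.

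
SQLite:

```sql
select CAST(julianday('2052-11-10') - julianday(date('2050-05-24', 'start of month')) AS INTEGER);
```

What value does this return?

`start of month` rewinds 2050-05-24 to 2050-05-01.
30 days remain in May 2050 after the 1st (31 − 1).
Full months from June 2050 through October 2052 contribute their day counts.
Then 10 days into November 2052.
Total: 30 + 30 + 31 + 31 + 30 + 31 + 30 + 31 + 31 + 28 + 31 + 30 + 31 + 30 + 31 + 31 + 30 + 31 + 30 + 31 + 31 + 29 + 31 + 30 + 31 + 30 + 31 + 31 + 30 + 31 + 10 = 924.

924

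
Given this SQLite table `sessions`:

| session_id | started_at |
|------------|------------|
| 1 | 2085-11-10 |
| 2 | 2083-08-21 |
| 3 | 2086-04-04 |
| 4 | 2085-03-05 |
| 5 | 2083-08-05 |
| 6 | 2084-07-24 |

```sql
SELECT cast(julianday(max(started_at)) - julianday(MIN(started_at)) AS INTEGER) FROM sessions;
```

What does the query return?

MIN = 2083-08-05, MAX = 2086-04-04.
26 days remain in August 2083 after the 5th (31 − 5).
Full months from September 2083 through March 2086 contribute their day counts.
Then 4 days into April 2086.
Total: 26 + 30 + 31 + 30 + 31 + 31 + 29 + 31 + 30 + 31 + 30 + 31 + 31 + 30 + 31 + 30 + 31 + 31 + 28 + 31 + 30 + 31 + 30 + 31 + 31 + 30 + 31 + 30 + 31 + 31 + 28 + 31 + 4 = 973.

973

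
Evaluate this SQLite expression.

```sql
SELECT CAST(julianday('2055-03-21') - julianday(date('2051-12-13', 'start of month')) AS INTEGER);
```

1206

`start of month` rewinds 2051-12-13 to 2051-12-01.
30 days remain in December 2051 after the 1st (31 − 1).
Full months from January 2052 through February 2055 contribute their day counts.
Then 21 days into March 2055.
Total: 30 + 31 + 29 + 31 + 30 + 31 + 30 + 31 + 31 + 30 + 31 + 30 + 31 + 31 + 28 + 31 + 30 + 31 + 30 + 31 + 31 + 30 + 31 + 30 + 31 + 31 + 28 + 31 + 30 + 31 + 30 + 31 + 31 + 30 + 31 + 30 + 31 + 31 + 28 + 21 = 1206.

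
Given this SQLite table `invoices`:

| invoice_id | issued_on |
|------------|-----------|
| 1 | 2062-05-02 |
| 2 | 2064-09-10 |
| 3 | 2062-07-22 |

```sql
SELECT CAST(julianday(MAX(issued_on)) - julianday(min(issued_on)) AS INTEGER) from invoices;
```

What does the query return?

862

MIN = 2062-05-02, MAX = 2064-09-10.
29 days remain in May 2062 after the 2nd (31 − 2).
Full months from June 2062 through August 2064 contribute their day counts.
Then 10 days into September 2064.
Total: 29 + 30 + 31 + 31 + 30 + 31 + 30 + 31 + 31 + 28 + 31 + 30 + 31 + 30 + 31 + 31 + 30 + 31 + 30 + 31 + 31 + 29 + 31 + 30 + 31 + 30 + 31 + 31 + 10 = 862.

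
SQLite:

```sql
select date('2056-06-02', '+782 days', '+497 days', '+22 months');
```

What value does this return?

Applying '+782 days' to 2056-06-02: counting 782 days forward gives 2058-07-24.
Applying '+497 days' to 2058-07-24: counting 497 days forward gives 2059-12-03.
Adding +22 months to 2059-12-03 gives 2061-10-03.

2061-10-03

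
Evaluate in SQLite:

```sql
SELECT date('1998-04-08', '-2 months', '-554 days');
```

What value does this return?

Adding -2 months to 1998-04-08 gives 1998-02-08.
Applying '-554 days' to 1998-02-08: counting 554 days back gives 1996-08-03.

1996-08-03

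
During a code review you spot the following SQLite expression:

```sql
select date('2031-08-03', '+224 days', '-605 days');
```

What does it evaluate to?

Applying '+224 days' to 2031-08-03: counting 224 days forward gives 2032-03-14.
Applying '-605 days' to 2032-03-14: counting 605 days back gives 2030-07-18.

2030-07-18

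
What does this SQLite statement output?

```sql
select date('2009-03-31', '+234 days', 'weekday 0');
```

2009-11-22

Applying '+234 days' to 2009-03-31: counting 234 days forward gives 2009-11-20.
`weekday 0` advances to the next Sunday; 2009-11-20 is a Friday, so it moves forward to 2009-11-22.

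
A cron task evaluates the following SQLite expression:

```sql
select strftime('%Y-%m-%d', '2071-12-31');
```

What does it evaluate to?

2071-12-31

`%Y-%m-%d` extracts the ISO date: 2071-12-31.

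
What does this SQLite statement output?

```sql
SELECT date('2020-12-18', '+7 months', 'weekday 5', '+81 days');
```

2021-10-12

Adding +7 months to 2020-12-18 gives 2021-07-18.
`weekday 5` advances to the next Friday; 2021-07-18 is a Sunday, so it moves forward to 2021-07-23.
Applying '+81 days' to 2021-07-23: counting 81 days forward gives 2021-10-12.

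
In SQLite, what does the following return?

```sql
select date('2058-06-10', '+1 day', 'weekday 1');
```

Advancing 1 more day within June lands on 2058-06-11.
`weekday 1` advances to the next Monday; 2058-06-11 is a Tuesday, so it moves forward to 2058-06-17.

2058-06-17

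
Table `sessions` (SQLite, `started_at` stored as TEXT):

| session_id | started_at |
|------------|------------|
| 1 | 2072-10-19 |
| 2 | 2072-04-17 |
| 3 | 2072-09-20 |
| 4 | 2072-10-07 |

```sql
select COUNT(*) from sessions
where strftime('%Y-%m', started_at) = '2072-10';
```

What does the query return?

2

Rows with year-month 2072-10: 2072-10-19, 2072-10-07 → 2.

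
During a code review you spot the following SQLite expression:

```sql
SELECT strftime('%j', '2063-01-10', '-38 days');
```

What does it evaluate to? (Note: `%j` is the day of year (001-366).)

337

First apply '-38 days': 2063-01-10 → 2062-12-03.
Day-of-year for 2062-12-03: days since 2062-01-01 inclusive = 337, zero-padded to 337.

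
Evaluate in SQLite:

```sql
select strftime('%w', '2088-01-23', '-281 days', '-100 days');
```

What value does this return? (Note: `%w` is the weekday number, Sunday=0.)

2

First apply '-281 days', '-100 days': 2088-01-23 → 2087-01-07.
2087-01-07 is a Tuesday; with Sunday=0 that is 2.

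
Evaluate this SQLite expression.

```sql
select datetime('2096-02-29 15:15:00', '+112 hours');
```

+112 hours from 2096-02-29 15:15:00 is 2096-03-05 07:15:00 (crosses midnight).

2096-03-05 07:15:00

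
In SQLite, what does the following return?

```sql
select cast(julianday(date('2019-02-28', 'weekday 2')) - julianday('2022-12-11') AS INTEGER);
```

-1377

`weekday 2` advances to the next Tuesday; 2019-02-28 is a Thursday, so it moves forward to 2019-03-05.
26 days remain in March 2019 after the 5th (31 − 5).
Full months from April 2019 through November 2022 contribute their day counts.
Then 11 days into December 2022.
Total: 26 + 30 + 31 + 30 + 31 + 31 + 30 + 31 + 30 + 31 + 31 + 29 + 31 + 30 + 31 + 30 + 31 + 31 + 30 + 31 + 30 + 31 + 31 + 28 + 31 + 30 + 31 + 30 + 31 + 31 + 30 + 31 + 30 + 31 + 31 + 28 + 31 + 30 + 31 + 30 + 31 + 31 + 30 + 31 + 30 + 11 = 1377.
The subtraction is earlier − later, so the result is −1377 → -1377.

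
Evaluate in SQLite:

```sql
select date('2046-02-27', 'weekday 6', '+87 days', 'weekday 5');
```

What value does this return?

2046-06-01

`weekday 6` advances to the next Saturday; 2046-02-27 is a Tuesday, so it moves forward to 2046-03-03.
Applying '+87 days' to 2046-03-03: counting 87 days forward gives 2046-05-29.
`weekday 5` advances to the next Friday; 2046-05-29 is a Tuesday, so it moves forward to 2046-06-01.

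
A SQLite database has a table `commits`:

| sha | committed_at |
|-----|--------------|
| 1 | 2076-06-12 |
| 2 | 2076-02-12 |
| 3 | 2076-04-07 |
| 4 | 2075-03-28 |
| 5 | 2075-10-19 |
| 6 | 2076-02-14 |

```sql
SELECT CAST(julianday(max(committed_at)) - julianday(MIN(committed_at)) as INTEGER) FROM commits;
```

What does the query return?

MIN = 2075-03-28, MAX = 2076-06-12.
3 days remain in March 2075 after the 28th (31 − 28).
Full months from April 2075 through May 2076 contribute their day counts.
Then 12 days into June 2076.
Total: 3 + 30 + 31 + 30 + 31 + 31 + 30 + 31 + 30 + 31 + 31 + 29 + 31 + 30 + 31 + 12 = 442.

442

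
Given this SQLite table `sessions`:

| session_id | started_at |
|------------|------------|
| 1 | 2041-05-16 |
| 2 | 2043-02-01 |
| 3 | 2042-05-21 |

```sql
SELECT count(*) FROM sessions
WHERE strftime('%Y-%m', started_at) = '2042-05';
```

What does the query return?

1

Rows with year-month 2042-05: 2042-05-21 → 1.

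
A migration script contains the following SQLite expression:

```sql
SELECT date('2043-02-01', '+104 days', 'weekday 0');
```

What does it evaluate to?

2043-05-17

Applying '+104 days' to 2043-02-01: counting 104 days forward gives 2043-05-16.
`weekday 0` advances to the next Sunday; 2043-05-16 is a Saturday, so it moves forward to 2043-05-17.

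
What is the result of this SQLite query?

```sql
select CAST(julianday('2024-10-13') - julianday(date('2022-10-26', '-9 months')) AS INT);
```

Adding -9 months to 2022-10-26 gives 2022-01-26.
5 days remain in January 2022 after the 26th (31 − 26).
Full months from February 2022 through September 2024 contribute their day counts.
Then 13 days into October 2024.
Total: 5 + 28 + 31 + 30 + 31 + 30 + 31 + 31 + 30 + 31 + 30 + 31 + 31 + 28 + 31 + 30 + 31 + 30 + 31 + 31 + 30 + 31 + 30 + 31 + 31 + 29 + 31 + 30 + 31 + 30 + 31 + 31 + 30 + 13 = 991.

991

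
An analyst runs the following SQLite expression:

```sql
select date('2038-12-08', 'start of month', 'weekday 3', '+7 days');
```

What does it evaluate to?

`start of month` rewinds 2038-12-08 to 2038-12-01.
`weekday 3` advances to the next Wednesday; 2038-12-01 is already a Wednesday, so it stays at 2038-12-01.
Advancing 7 more days within December lands on 2038-12-08.

2038-12-08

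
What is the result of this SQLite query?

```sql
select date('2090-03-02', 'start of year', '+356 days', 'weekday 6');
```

`start of year` rewinds 2090-03-02 to 2090-01-01.
Applying '+356 days' to 2090-01-01: counting 356 days forward gives 2090-12-23.
`weekday 6` advances to the next Saturday; 2090-12-23 is already a Saturday, so it stays at 2090-12-23.

2090-12-23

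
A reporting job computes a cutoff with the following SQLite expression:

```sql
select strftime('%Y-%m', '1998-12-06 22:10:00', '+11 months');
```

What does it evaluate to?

First apply '+11 months': 1998-12-06 22:10:00 → 1999-11-06 22:10:00.
`%Y-%m` extracts the year-month: 1999-11.

1999-11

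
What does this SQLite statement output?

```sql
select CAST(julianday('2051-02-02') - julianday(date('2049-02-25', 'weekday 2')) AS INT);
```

702

`weekday 2` advances to the next Tuesday; 2049-02-25 is a Thursday, so it moves forward to 2049-03-02.
29 days remain in March 2049 after the 2nd (31 − 2).
Full months from April 2049 through January 2051 contribute their day counts.
Then 2 days into February 2051.
Total: 29 + 30 + 31 + 30 + 31 + 31 + 30 + 31 + 30 + 31 + 31 + 28 + 31 + 30 + 31 + 30 + 31 + 31 + 30 + 31 + 30 + 31 + 31 + 2 = 702.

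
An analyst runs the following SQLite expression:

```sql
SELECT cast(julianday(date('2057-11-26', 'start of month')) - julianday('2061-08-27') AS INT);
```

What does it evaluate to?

`start of month` rewinds 2057-11-26 to 2057-11-01.
29 days remain in November 2057 after the 1st (30 − 1).
Full months from December 2057 through July 2061 contribute their day counts.
Then 27 days into August 2061.
Total: 29 + 31 + 31 + 28 + 31 + 30 + 31 + 30 + 31 + 31 + 30 + 31 + 30 + 31 + 31 + 28 + 31 + 30 + 31 + 30 + 31 + 31 + 30 + 31 + 30 + 31 + 31 + 29 + 31 + 30 + 31 + 30 + 31 + 31 + 30 + 31 + 30 + 31 + 31 + 28 + 31 + 30 + 31 + 30 + 31 + 27 = 1395.
The subtraction is earlier − later, so the result is −1395 → -1395.

-1395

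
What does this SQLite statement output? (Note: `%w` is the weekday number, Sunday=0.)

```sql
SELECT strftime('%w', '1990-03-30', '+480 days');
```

First apply '+480 days': 1990-03-30 → 1991-07-23.
1991-07-23 is a Tuesday; with Sunday=0 that is 2.

2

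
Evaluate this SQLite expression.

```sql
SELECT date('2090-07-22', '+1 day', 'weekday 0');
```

Advancing 1 more day within July lands on 2090-07-23.
`weekday 0` advances to the next Sunday; 2090-07-23 is already a Sunday, so it stays at 2090-07-23.

2090-07-23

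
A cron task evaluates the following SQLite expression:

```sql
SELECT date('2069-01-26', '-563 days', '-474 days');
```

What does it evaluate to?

Applying '-563 days' to 2069-01-26: counting 563 days back gives 2067-07-13.
Applying '-474 days' to 2067-07-13: counting 474 days back gives 2066-03-26.

2066-03-26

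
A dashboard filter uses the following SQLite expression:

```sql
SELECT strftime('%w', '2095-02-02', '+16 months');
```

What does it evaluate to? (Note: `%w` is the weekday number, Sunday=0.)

6

First apply '+16 months': 2095-02-02 → 2096-06-02.
2096-06-02 is a Saturday; with Sunday=0 that is 6.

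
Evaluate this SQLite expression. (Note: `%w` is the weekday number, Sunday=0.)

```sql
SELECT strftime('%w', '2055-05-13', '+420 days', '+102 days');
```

1

First apply '+420 days', '+102 days': 2055-05-13 → 2056-10-16.
2056-10-16 is a Monday; with Sunday=0 that is 1.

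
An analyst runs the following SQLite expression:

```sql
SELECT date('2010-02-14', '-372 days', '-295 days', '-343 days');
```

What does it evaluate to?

Applying '-372 days' to 2010-02-14: counting 372 days back gives 2009-02-07.
Applying '-295 days' to 2009-02-07: counting 295 days back gives 2008-04-18.
Applying '-343 days' to 2008-04-18: counting 343 days back gives 2007-05-11.

2007-05-11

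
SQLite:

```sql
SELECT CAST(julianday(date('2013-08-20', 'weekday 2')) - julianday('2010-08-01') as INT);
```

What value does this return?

`weekday 2` advances to the next Tuesday; 2013-08-20 is already a Tuesday, so it stays at 2013-08-20.
30 days remain in August 2010 after the 1st (31 − 1).
Full months from September 2010 through July 2013 contribute their day counts.
Then 20 days into August 2013.
Total: 30 + 30 + 31 + 30 + 31 + 31 + 28 + 31 + 30 + 31 + 30 + 31 + 31 + 30 + 31 + 30 + 31 + 31 + 29 + 31 + 30 + 31 + 30 + 31 + 31 + 30 + 31 + 30 + 31 + 31 + 28 + 31 + 30 + 31 + 30 + 31 + 20 = 1115.

1115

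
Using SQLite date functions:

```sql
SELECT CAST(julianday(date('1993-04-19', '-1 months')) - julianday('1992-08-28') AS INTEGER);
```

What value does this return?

Adding -1 month to 1993-04-19 gives 1993-03-19.
3 days remain in August 1992 after the 28th (31 − 28).
Full months from September 1992 through February 1993 contribute their day counts.
Then 19 days into March 1993.
Total: 3 + 30 + 31 + 30 + 31 + 31 + 28 + 19 = 203.

203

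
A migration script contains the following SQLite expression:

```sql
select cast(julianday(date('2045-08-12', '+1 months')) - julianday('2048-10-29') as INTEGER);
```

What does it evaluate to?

Adding +1 month to 2045-08-12 gives 2045-09-12.
18 days remain in September 2045 after the 12th (30 − 12).
Full months from October 2045 through September 2048 contribute their day counts.
Then 29 days into October 2048.
Total: 18 + 31 + 30 + 31 + 31 + 28 + 31 + 30 + 31 + 30 + 31 + 31 + 30 + 31 + 30 + 31 + 31 + 28 + 31 + 30 + 31 + 30 + 31 + 31 + 30 + 31 + 30 + 31 + 31 + 29 + 31 + 30 + 31 + 30 + 31 + 31 + 30 + 29 = 1143.
The subtraction is earlier − later, so the result is −1143 → -1143.

-1143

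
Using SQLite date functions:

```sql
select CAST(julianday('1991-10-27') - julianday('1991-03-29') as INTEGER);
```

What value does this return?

212

2 days remain in March 1991 after the 29th (31 − 29).
Full months from April 1991 through September 1991 contribute their day counts.
Then 27 days into October 1991.
Total: 2 + 30 + 31 + 30 + 31 + 31 + 30 + 27 = 212.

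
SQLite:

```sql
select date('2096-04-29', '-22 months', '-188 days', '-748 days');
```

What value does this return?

Adding -22 months to 2096-04-29 gives 2094-06-29.
Applying '-188 days' to 2094-06-29: counting 188 days back gives 2093-12-23.
Applying '-748 days' to 2093-12-23: counting 748 days back gives 2091-12-06.

2091-12-06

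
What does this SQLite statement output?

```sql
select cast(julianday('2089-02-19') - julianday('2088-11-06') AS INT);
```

105

24 days remain in November 2088 after the 6th (30 − 6).
December 2088: 31 days.
January 2089: 31 days.
Then 19 days into February 2089.
Total: 24 + 31 + 31 + 19 = 105.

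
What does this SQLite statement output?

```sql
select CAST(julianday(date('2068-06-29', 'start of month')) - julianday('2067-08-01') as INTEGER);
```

`start of month` rewinds 2068-06-29 to 2068-06-01.
30 days remain in August 2067 after the 1st (31 − 1).
Full months from September 2067 through May 2068 contribute their day counts.
Then 1 day into June 2068.
Total: 30 + 30 + 31 + 30 + 31 + 31 + 29 + 31 + 30 + 31 + 1 = 305.

305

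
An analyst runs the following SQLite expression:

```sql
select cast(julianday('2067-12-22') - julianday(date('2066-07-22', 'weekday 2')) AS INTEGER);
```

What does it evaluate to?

`weekday 2` advances to the next Tuesday; 2066-07-22 is a Thursday, so it moves forward to 2066-07-27.
4 days remain in July 2066 after the 27th (31 − 27).
Full months from August 2066 through November 2067 contribute their day counts.
Then 22 days into December 2067.
Total: 4 + 31 + 30 + 31 + 30 + 31 + 31 + 28 + 31 + 30 + 31 + 30 + 31 + 31 + 30 + 31 + 30 + 22 = 513.

513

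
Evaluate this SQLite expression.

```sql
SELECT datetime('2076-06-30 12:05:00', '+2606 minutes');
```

2076-07-02 07:31:00

2606 minutes = 43h 26m; +2606 minutes from 2076-06-30 12:05:00 is 2076-07-02 07:31:00 (crosses midnight).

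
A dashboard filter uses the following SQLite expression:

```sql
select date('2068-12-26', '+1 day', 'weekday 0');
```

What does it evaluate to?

2068-12-30

Advancing 1 more day within December lands on 2068-12-27.
`weekday 0` advances to the next Sunday; 2068-12-27 is a Thursday, so it moves forward to 2068-12-30.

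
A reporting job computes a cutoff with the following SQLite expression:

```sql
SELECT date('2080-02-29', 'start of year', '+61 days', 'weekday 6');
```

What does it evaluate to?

`start of year` rewinds 2080-02-29 to 2080-01-01.
Applying '+61 days' to 2080-01-01: counting 61 days forward gives 2080-03-02.
`weekday 6` advances to the next Saturday; 2080-03-02 is already a Saturday, so it stays at 2080-03-02.

2080-03-02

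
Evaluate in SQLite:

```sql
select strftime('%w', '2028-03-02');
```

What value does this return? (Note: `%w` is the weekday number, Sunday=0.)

2028-03-02 is a Thursday; with Sunday=0 that is 4.

4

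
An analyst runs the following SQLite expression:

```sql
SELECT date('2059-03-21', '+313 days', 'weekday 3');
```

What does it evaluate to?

Applying '+313 days' to 2059-03-21: counting 313 days forward gives 2060-01-28.
`weekday 3` advances to the next Wednesday; 2060-01-28 is already a Wednesday, so it stays at 2060-01-28.

2060-01-28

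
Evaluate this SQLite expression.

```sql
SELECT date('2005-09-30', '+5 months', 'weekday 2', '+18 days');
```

2006-03-25

Adding +5 months to 2005-09-30 targets 2006-02-30. February 2006 has only 28 days, so SQLite normalizes the 2-day overflow forward to 2006-03-02.
`weekday 2` advances to the next Tuesday; 2006-03-02 is a Thursday, so it moves forward to 2006-03-07.
Advancing 18 more days within March lands on 2006-03-25.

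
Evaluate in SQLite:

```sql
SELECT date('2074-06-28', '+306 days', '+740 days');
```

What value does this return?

Applying '+306 days' to 2074-06-28: counting 306 days forward gives 2075-04-30.
Applying '+740 days' to 2075-04-30: counting 740 days forward gives 2077-05-09.

2077-05-09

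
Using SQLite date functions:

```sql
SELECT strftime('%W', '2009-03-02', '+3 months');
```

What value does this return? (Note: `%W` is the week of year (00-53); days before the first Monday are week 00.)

First apply '+3 months': 2009-03-02 → 2009-06-02.
2009-06-02 is a Tuesday. SQLite's %W counts Mondays since the year started; the result is 22.

22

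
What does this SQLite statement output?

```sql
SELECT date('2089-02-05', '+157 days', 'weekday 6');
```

2089-07-16

Applying '+157 days' to 2089-02-05: counting 157 days forward gives 2089-07-12.
`weekday 6` advances to the next Saturday; 2089-07-12 is a Tuesday, so it moves forward to 2089-07-16.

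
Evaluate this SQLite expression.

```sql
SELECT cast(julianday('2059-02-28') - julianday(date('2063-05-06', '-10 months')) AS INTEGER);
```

Adding -10 months to 2063-05-06 gives 2062-07-06.
0 days remain in February 2059 after the 28th (28 − 28).
Full months from March 2059 through June 2062 contribute their day counts.
Then 6 days into July 2062.
Total: 0 + 31 + 30 + 31 + 30 + 31 + 31 + 30 + 31 + 30 + 31 + 31 + 29 + 31 + 30 + 31 + 30 + 31 + 31 + 30 + 31 + 30 + 31 + 31 + 28 + 31 + 30 + 31 + 30 + 31 + 31 + 30 + 31 + 30 + 31 + 31 + 28 + 31 + 30 + 31 + 30 + 6 = 1224.
The subtraction is earlier − later, so the result is −1224 → -1224.

-1224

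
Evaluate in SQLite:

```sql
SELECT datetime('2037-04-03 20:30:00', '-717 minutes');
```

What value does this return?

2037-04-03 08:33:00

717 minutes = 11h 57m; -717 minutes from 2037-04-03 20:30:00 is 2037-04-03 08:33:00.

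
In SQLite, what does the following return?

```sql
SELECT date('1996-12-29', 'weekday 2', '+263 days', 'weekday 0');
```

`weekday 2` advances to the next Tuesday; 1996-12-29 is a Sunday, so it moves forward to 1996-12-31.
Applying '+263 days' to 1996-12-31: counting 263 days forward gives 1997-09-20.
`weekday 0` advances to the next Sunday; 1997-09-20 is a Saturday, so it moves forward to 1997-09-21.

1997-09-21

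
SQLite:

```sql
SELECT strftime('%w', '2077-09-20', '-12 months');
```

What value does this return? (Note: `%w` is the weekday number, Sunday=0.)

0

First apply '-12 months': 2077-09-20 → 2076-09-20.
2076-09-20 is a Sunday; with Sunday=0 that is 0.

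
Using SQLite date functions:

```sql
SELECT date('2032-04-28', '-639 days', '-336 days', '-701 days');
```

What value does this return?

Applying '-639 days' to 2032-04-28: counting 639 days back gives 2030-07-29.
Applying '-336 days' to 2030-07-29: counting 336 days back gives 2029-08-27.
Applying '-701 days' to 2029-08-27: counting 701 days back gives 2027-09-26.

2027-09-26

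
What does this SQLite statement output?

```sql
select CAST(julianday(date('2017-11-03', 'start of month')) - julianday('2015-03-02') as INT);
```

975

`start of month` rewinds 2017-11-03 to 2017-11-01.
29 days remain in March 2015 after the 2nd (31 − 2).
Full months from April 2015 through October 2017 contribute their day counts.
Then 1 day into November 2017.
Total: 29 + 30 + 31 + 30 + 31 + 31 + 30 + 31 + 30 + 31 + 31 + 29 + 31 + 30 + 31 + 30 + 31 + 31 + 30 + 31 + 30 + 31 + 31 + 28 + 31 + 30 + 31 + 30 + 31 + 31 + 30 + 31 + 1 = 975.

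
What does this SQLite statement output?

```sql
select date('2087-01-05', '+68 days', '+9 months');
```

2087-12-14

Applying '+68 days' to 2087-01-05: counting 68 days forward gives 2087-03-14.
Adding +9 months to 2087-03-14 gives 2087-12-14.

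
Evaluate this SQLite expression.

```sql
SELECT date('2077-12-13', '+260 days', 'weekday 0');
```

Applying '+260 days' to 2077-12-13: counting 260 days forward gives 2078-08-30.
`weekday 0` advances to the next Sunday; 2078-08-30 is a Tuesday, so it moves forward to 2078-09-04.

2078-09-04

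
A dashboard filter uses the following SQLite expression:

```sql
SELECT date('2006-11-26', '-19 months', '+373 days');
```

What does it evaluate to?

Adding -19 months to 2006-11-26 gives 2005-04-26.
Applying '+373 days' to 2005-04-26: counting 373 days forward gives 2006-05-04.

2006-05-04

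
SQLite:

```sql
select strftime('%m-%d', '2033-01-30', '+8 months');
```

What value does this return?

First apply '+8 months': 2033-01-30 → 2033-09-30.
`%m-%d` extracts the month-day: 09-30.

09-30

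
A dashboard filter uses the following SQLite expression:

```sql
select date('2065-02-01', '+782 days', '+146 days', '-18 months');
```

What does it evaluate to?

Applying '+782 days' to 2065-02-01: counting 782 days forward gives 2067-03-25.
Applying '+146 days' to 2067-03-25: counting 146 days forward gives 2067-08-18.
Adding -18 months to 2067-08-18 gives 2066-02-18.

2066-02-18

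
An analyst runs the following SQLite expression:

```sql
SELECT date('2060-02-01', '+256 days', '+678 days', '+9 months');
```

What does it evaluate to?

Applying '+256 days' to 2060-02-01: counting 256 days forward gives 2060-10-14.
Applying '+678 days' to 2060-10-14: counting 678 days forward gives 2062-08-23.
Adding +9 months to 2062-08-23 gives 2063-05-23.

2063-05-23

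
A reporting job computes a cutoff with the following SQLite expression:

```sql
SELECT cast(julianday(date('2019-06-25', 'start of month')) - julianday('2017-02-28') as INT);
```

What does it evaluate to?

823

`start of month` rewinds 2019-06-25 to 2019-06-01.
0 days remain in February 2017 after the 28th (28 − 28).
Full months from March 2017 through May 2019 contribute their day counts.
Then 1 day into June 2019.
Total: 0 + 31 + 30 + 31 + 30 + 31 + 31 + 30 + 31 + 30 + 31 + 31 + 28 + 31 + 30 + 31 + 30 + 31 + 31 + 30 + 31 + 30 + 31 + 31 + 28 + 31 + 30 + 31 + 1 = 823.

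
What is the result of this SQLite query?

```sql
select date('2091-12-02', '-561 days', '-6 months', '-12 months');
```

2088-11-20

Applying '-561 days' to 2091-12-02: counting 561 days back gives 2090-05-20.
Adding -6 months to 2090-05-20 gives 2089-11-20.
Adding -12 months to 2089-11-20 gives 2088-11-20.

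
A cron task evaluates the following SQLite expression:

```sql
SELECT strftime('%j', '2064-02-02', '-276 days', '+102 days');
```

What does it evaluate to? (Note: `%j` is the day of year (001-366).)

224

First apply '-276 days', '+102 days': 2064-02-02 → 2063-08-12.
Day-of-year for 2063-08-12: days since 2063-01-01 inclusive = 224, zero-padded to 224.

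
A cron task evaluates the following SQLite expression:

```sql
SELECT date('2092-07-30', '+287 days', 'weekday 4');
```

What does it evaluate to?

Applying '+287 days' to 2092-07-30: counting 287 days forward gives 2093-05-13.
`weekday 4` advances to the next Thursday; 2093-05-13 is a Wednesday, so it moves forward to 2093-05-14.

2093-05-14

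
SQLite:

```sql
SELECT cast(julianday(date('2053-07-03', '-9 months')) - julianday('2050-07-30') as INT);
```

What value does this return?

Adding -9 months to 2053-07-03 gives 2052-10-03.
1 day remains in July 2050 after the 30th (31 − 30).
Full months from August 2050 through September 2052 contribute their day counts.
Then 3 days into October 2052.
Total: 1 + 31 + 30 + 31 + 30 + 31 + 31 + 28 + 31 + 30 + 31 + 30 + 31 + 31 + 30 + 31 + 30 + 31 + 31 + 29 + 31 + 30 + 31 + 30 + 31 + 31 + 30 + 3 = 796.

796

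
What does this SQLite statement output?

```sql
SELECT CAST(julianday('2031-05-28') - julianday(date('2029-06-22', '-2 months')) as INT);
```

766

Adding -2 months to 2029-06-22 gives 2029-04-22.
8 days remain in April 2029 after the 22nd (30 − 22).
Full months from May 2029 through April 2031 contribute their day counts.
Then 28 days into May 2031.
Total: 8 + 31 + 30 + 31 + 31 + 30 + 31 + 30 + 31 + 31 + 28 + 31 + 30 + 31 + 30 + 31 + 31 + 30 + 31 + 30 + 31 + 31 + 28 + 31 + 30 + 28 = 766.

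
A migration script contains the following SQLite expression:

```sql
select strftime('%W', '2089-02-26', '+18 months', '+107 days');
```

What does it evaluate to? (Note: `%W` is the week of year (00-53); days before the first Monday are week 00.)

First apply '+18 months', '+107 days': 2089-02-26 → 2090-12-11.
2090-12-11 is a Monday. SQLite's %W counts Mondays since the year started; the result is 50.

50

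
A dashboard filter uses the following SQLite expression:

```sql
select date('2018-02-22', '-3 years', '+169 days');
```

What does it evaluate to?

2015-08-10

Adding -3 years to 2018-02-22 gives 2015-02-22.
Applying '+169 days' to 2015-02-22: counting 169 days forward gives 2015-08-10.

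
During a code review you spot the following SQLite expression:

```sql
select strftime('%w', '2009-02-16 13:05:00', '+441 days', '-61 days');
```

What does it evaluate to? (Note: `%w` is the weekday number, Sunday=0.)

3

First apply '+441 days', '-61 days': 2009-02-16 13:05:00 → 2010-03-03 13:05:00.
2010-03-03 is a Wednesday; with Sunday=0 that is 3.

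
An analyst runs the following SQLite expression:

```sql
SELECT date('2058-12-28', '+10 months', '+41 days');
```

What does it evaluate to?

Adding +10 months to 2058-12-28 gives 2059-10-28.
Applying '+41 days' to 2059-10-28: counting 41 days forward gives 2059-12-08.

2059-12-08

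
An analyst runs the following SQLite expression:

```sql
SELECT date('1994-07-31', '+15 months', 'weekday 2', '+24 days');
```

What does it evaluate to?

1995-11-24

Adding +15 months to 1994-07-31 gives 1995-10-31.
`weekday 2` advances to the next Tuesday; 1995-10-31 is already a Tuesday, so it stays at 1995-10-31.
October 1995 has 31 days; 0 remain after the 31st, so 1 days reach 1995-11-01.
Advancing 23 more days within November lands on 1995-11-24.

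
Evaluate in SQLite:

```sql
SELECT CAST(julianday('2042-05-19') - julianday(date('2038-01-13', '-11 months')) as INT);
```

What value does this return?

Adding -11 months to 2038-01-13 gives 2037-02-13.
15 days remain in February 2037 after the 13th (28 − 13).
Full months from March 2037 through April 2042 contribute their day counts.
Then 19 days into May 2042.
Total: 15 + 31 + 30 + 31 + 30 + 31 + 31 + 30 + 31 + 30 + 31 + 31 + 28 + 31 + 30 + 31 + 30 + 31 + 31 + 30 + 31 + 30 + 31 + 31 + 28 + 31 + 30 + 31 + 30 + 31 + 31 + 30 + 31 + 30 + 31 + 31 + 29 + 31 + 30 + 31 + 30 + 31 + 31 + 30 + 31 + 30 + 31 + 31 + 28 + 31 + 30 + 31 + 30 + 31 + 31 + 30 + 31 + 30 + 31 + 31 + 28 + 31 + 30 + 19 = 1921.

1921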